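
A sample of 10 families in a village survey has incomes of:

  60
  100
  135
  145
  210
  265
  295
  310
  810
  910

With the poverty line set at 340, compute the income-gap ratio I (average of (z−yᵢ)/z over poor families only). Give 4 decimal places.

Poor units: 60, 100, 135, 145, 210, 265, 295, 310 (q = 8 of N = 10).
Shortfall ratios (z−y)/z: 0.8235, 0.7059, 0.6029, 0.5735, 0.3824, 0.2206, 0.1324, 0.0882; sum = 3.529412.
I averages over the q = 8 poor units only: 3.529412 / 8 = 0.4412.

0.4412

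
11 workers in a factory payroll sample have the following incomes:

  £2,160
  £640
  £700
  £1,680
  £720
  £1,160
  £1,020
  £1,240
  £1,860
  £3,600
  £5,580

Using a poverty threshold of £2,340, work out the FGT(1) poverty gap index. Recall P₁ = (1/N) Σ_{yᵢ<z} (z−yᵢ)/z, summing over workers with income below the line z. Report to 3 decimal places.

Below z: £640, £700, £720, £1,020, £1,160, £1,240, £1,680, £1,860, £2,160 (q = 9 of N = 11).
Normalized shortfalls: (2340−640)/2340 = 0.7265; (2340−700)/2340 = 0.7009; (2340−720)/2340 = 0.6923; (2340−1020)/2340 = 0.5641; (2340−1160)/2340 = 0.5043; (2340−1240)/2340 = 0.4701; (2340−1680)/2340 = 0.2821; (2340−1860)/2340 = 0.2051; (2340−2160)/2340 = 0.0769.
Σ = 4.222222. Dividing by the full population N = 11 gives P₁ = 0.384.

0.384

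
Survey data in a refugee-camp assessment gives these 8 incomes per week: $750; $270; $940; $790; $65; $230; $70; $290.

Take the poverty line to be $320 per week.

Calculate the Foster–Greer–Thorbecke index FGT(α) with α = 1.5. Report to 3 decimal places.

0.205

Incomes under z: $65, $70, $230, $270, $290 (q = 5 of N = 8).
Gap ratios (z−y)/z: (320−65)/320 = 0.7969; (320−70)/320 = 0.7812; (320−230)/320 = 0.2812; (320−270)/320 = 0.1562; (320−290)/320 = 0.0938.
Raised to α = 1.5: 0.71135; 0.69053; 0.14916; 0.06176; 0.02870.
Sum = 1.641511; FGT(1.5) = 1.641511 / 8 = 0.205.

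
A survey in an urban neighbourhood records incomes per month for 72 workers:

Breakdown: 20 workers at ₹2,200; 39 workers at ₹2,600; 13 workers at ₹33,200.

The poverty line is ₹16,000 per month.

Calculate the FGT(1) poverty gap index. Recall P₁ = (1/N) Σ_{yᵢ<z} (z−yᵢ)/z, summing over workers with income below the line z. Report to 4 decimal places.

Below the line: 20×₹2,200, 39×₹2,600 (q = 59 of N = 72).
Normalized shortfalls: (16000−2200)/16000 = 0.8625 (×20); (16000−2600)/16000 = 0.8375 (×39).
Sum of shortfalls = 49.912500; P₁ averages over all N: 49.912500 / 72 = 0.6932.

0.6932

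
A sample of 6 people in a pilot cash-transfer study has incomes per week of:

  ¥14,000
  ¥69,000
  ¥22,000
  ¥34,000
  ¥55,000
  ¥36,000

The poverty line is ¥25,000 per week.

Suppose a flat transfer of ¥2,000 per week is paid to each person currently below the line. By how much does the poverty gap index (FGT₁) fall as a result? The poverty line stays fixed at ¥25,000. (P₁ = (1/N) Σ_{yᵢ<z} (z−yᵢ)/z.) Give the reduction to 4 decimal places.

Before: below the line — ¥14,000, ¥22,000; poverty gap index (FGT₁) = 0.093333.
After the ¥2,000 transfer: below the line — ¥16,000, ¥24,000; poverty gap index (FGT₁) = 0.066667.
Reduction = 0.093333 − 0.066667 = 0.0267.

0.0267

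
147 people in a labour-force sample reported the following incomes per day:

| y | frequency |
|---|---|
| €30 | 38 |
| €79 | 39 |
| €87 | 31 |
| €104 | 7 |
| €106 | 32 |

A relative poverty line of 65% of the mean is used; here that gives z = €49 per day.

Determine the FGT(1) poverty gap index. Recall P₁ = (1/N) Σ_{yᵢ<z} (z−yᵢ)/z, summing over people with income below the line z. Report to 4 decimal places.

0.1002

Poor units: 38×€30 (q = 38 of N = 147).
Normalized shortfalls: (49−30)/49 = 0.3878 (×38).
Sum of shortfalls = 14.734694; P₁ averages over all N: 14.734694 / 147 = 0.1002.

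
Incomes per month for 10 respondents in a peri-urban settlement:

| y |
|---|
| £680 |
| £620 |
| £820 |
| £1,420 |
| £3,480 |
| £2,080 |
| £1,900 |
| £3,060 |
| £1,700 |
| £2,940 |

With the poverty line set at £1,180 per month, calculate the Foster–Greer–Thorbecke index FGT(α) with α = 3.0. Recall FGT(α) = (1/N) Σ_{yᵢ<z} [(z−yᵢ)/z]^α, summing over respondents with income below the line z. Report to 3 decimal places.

Poor units: £620, £680, £820 (q = 3 of N = 10).
Normalized shortfalls: (1180−620)/1180 = 0.4746; (1180−680)/1180 = 0.4237; (1180−820)/1180 = 0.3051.
Raised to α = 3.0: 0.10689; 0.07608; 0.02840.
Sum = 0.211360; FGT(3.0) = 0.211360 / 10 = 0.021.

0.021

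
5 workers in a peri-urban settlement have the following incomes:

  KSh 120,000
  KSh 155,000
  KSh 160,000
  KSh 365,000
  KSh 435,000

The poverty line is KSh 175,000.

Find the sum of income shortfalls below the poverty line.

Incomes under z: KSh 120,000, KSh 155,000, KSh 160,000 (q = 3 of N = 5).
Individual gaps: 175000−120000 = 55000; 175000−155000 = 20000; 175000−160000 = 15000.
Aggregate gap = KSh 90,000.

KSh 90,000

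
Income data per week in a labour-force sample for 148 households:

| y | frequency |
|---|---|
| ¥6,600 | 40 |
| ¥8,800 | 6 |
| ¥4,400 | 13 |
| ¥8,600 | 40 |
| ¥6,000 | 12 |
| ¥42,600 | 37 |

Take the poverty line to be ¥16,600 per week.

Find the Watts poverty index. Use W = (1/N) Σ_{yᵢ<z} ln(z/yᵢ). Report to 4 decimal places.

Poor units: 13×¥4,400, 12×¥6,000, 40×¥6,600, 40×¥8,600, 6×¥8,800 (q = 111 of N = 148).
ln(z/y) terms: ln(16600/4400) = 1.3278 (×13); ln(16600/6000) = 1.0176 (×12); ln(16600/6600) = 0.9223 (×40); ln(16600/8600) = 0.6576 (×40); ln(16600/8800) = 0.6347 (×6).
W = 96.479942 / 148 = 0.6519.

0.6519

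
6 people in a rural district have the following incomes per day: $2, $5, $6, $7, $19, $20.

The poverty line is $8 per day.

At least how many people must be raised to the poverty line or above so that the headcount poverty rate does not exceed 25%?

3

Currently q = 4 of N = 6 are below the line (H = 0.667).
A headcount ratio of at most 25% allows at most ⌊0.25 × 6⌋ = 1 poor people.
So at least 4 − 1 = 3 must be lifted.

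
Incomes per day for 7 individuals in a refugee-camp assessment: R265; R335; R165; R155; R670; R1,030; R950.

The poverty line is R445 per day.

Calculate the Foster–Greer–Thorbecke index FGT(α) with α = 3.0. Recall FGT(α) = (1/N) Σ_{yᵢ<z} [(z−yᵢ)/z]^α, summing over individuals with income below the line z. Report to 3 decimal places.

Below the line: R155, R165, R265, R335 (q = 4 of N = 7).
Relative gaps: (445−155)/445 = 0.6517; (445−165)/445 = 0.6292; (445−265)/445 = 0.4045; (445−335)/445 = 0.2472.
Raised to α = 3.0: 0.27677; 0.24911; 0.06618; 0.01510.
Sum = 0.607164; FGT(3.0) = 0.607164 / 7 = 0.087.

0.087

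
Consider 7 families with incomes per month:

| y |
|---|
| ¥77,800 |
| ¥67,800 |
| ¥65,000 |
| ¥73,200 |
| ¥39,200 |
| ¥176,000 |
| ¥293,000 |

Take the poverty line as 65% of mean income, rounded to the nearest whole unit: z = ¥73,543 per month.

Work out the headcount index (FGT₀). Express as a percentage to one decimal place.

57.1%

4 of the 7 families have income below ¥73,543.
H = 4/7 = 57.1%.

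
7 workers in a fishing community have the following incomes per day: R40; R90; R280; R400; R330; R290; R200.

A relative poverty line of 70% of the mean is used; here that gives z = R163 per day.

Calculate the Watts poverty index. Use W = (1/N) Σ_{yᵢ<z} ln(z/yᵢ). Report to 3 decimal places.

Below z: R40, R90 (q = 2 of N = 7).
ln(z/y) terms: ln(163/40) = 1.4049; ln(163/90) = 0.5939.
W = 1.998811 / 7 = 0.286.

0.286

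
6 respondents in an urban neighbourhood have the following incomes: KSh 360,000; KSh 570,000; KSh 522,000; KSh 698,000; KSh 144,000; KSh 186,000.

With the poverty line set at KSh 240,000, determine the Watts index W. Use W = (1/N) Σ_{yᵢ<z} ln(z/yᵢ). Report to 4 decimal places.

Incomes under z: KSh 144,000, KSh 186,000 (q = 2 of N = 6).
Log gaps: ln(240000/144000) = 0.5108; ln(240000/186000) = 0.2549.
W = 0.765718 / 6 = 0.1276.

0.1276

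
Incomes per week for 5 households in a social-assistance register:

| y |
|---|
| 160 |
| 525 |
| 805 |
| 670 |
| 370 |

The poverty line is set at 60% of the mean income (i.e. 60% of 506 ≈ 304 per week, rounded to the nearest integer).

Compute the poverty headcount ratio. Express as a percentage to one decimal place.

20.0%

1 of the 5 households have income below 304.
H = 1/5 = 20.0%.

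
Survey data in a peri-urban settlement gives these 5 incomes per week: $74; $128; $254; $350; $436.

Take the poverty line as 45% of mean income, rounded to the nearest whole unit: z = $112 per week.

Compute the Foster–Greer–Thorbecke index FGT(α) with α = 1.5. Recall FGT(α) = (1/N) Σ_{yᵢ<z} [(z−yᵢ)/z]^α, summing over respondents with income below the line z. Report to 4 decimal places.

0.0395

Poor units: $74 (q = 1 of N = 5).
Normalized shortfalls: (112−74)/112 = 0.3393.
Raised to α = 1.5: 0.19763.
Sum = 0.197628; FGT(1.5) = 0.197628 / 5 = 0.0395.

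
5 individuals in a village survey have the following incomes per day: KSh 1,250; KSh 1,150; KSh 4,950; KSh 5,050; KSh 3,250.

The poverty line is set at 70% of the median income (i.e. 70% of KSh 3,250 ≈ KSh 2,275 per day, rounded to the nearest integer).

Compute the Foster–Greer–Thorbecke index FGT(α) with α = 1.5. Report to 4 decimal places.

Incomes under z: KSh 1,150, KSh 1,250 (q = 2 of N = 5).
Gap ratios (z−y)/z: (2275−1150)/2275 = 0.4945; (2275−1250)/2275 = 0.4505.
Raised to α = 1.5: 0.34774; 0.30242.
Sum = 0.650164; FGT(1.5) = 0.650164 / 5 = 0.1300.

0.1300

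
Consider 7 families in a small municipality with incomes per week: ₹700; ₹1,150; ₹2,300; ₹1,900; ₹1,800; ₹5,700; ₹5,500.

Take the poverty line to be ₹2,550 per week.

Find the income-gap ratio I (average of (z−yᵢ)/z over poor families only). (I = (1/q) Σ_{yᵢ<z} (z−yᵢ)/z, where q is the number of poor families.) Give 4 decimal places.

Below the line: ₹700, ₹1,150, ₹1,800, ₹1,900, ₹2,300 (q = 5 of N = 7).
Shortfall ratios (z−y)/z: 0.7255, 0.5490, 0.2941, 0.2549, 0.0980; sum = 1.921569.
The income-gap ratio divides by q (the poor only): 1.921569 / 5 = 0.3843.

0.3843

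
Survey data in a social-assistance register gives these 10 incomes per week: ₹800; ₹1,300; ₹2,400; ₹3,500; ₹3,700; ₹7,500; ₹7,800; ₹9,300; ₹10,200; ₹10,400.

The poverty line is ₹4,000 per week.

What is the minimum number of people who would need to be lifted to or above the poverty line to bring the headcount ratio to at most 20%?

Currently q = 5 of N = 10 are below the line (H = 0.500).
A headcount ratio of at most 20% allows at most ⌊0.20 × 10⌋ = 2 poor people.
So at least 5 − 2 = 3 must be lifted.

3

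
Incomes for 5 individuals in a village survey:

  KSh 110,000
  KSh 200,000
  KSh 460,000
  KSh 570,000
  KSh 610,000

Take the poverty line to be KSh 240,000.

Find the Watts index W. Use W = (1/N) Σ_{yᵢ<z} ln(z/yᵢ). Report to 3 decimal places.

Below the line: KSh 110,000, KSh 200,000 (q = 2 of N = 5).
Log shortfalls: ln(240000/110000) = 0.7802; ln(240000/200000) = 0.1823.
W = 0.962480 / 5 = 0.192.

0.192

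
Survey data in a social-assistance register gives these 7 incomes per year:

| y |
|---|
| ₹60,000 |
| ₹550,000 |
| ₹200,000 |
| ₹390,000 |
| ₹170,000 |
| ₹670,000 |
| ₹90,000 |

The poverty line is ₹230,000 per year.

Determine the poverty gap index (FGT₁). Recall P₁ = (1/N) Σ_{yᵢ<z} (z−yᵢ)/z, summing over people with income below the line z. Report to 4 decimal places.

0.2484

Poor units: ₹60,000, ₹90,000, ₹170,000, ₹200,000 (q = 4 of N = 7).
Shortfall ratios: (230000−60000)/230000 = 0.7391; (230000−90000)/230000 = 0.6087; (230000−170000)/230000 = 0.2609; (230000−200000)/230000 = 0.1304.
Σ = 1.739130. Dividing by the full population N = 7 gives P₁ = 0.2484.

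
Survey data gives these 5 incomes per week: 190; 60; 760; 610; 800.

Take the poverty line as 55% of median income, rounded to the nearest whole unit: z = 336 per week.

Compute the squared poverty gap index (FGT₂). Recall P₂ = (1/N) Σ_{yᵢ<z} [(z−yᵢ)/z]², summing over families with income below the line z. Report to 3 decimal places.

Below the line: 60, 190 (q = 2 of N = 5).
Shortfall ratios: (336−60)/336 = 0.8214; (336−190)/336 = 0.4345.
Squared: 0.6747; 0.1888.
Sum = 0.863556; P₂ = 0.863556 / 5 = 0.173.

0.173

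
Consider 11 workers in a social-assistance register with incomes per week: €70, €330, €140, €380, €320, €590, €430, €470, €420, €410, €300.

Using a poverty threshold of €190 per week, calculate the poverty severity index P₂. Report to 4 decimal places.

0.0426

Below the line: €70, €140 (q = 2 of N = 11).
Shortfall ratios: (190−70)/190 = 0.6316; (190−140)/190 = 0.2632.
Squared: 0.3989; 0.0693.
Sum = 0.468144; P₂ = 0.468144 / 11 = 0.0426.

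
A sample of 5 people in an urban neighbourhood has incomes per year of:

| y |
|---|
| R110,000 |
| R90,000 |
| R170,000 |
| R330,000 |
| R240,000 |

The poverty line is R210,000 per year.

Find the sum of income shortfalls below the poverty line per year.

Incomes under z: R90,000, R110,000, R170,000 (q = 3 of N = 5).
Individual gaps: 210000−90000 = 120000; 210000−110000 = 100000; 210000−170000 = 40000.
Aggregate gap = R260,000.

R260,000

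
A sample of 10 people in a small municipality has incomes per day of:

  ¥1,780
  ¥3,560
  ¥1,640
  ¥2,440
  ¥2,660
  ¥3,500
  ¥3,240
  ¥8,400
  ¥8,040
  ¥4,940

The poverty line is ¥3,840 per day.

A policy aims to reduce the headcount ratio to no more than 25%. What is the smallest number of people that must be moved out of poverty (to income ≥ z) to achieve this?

5

7 of the 10 people are poor, so H = 7/10 = 0.700.
A headcount ratio of at most 25% allows at most ⌊0.25 × 10⌋ = 2 poor people.
So at least 7 − 2 = 5 must be lifted.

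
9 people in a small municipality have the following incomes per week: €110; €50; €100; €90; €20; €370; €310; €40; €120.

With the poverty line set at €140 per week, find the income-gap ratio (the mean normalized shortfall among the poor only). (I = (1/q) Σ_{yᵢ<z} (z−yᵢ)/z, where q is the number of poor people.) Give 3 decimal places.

0.459

Poor units: €20, €40, €50, €90, €100, €110, €120 (q = 7 of N = 9).
Relative gaps: 0.8571, 0.7143, 0.6429, 0.3571, 0.2857, 0.2143, 0.1429; sum = 3.214286.
I averages over the q = 7 poor units only: 3.214286 / 7 = 0.459.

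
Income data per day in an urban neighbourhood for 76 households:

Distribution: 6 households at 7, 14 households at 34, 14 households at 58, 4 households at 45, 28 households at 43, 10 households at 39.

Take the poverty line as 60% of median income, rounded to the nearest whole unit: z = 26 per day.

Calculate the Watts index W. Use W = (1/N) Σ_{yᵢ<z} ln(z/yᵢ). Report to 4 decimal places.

0.1036

Poor units: 6×7 (q = 6 of N = 76).
ln(z/y) terms: ln(26/7) = 1.3122 (×6).
W = 7.873118 / 76 = 0.1036.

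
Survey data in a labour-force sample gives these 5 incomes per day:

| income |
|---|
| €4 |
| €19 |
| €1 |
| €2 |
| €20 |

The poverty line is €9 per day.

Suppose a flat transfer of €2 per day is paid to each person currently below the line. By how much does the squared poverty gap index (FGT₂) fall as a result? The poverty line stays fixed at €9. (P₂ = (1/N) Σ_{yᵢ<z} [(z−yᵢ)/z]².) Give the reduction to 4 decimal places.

0.1679

Before: below the line — €1, €2, €4; squared poverty gap index (FGT₂) = 0.340741.
After the €2 transfer: below the line — €3, €4, €6; squared poverty gap index (FGT₂) = 0.172840.
Reduction = 0.340741 − 0.172840 = 0.1679.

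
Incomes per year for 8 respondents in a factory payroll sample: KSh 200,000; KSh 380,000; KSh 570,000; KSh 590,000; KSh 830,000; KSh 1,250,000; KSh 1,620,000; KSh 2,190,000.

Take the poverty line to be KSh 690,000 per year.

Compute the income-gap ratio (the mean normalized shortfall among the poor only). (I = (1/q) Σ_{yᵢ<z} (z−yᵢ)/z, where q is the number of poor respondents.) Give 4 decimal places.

Poor units: KSh 200,000, KSh 380,000, KSh 570,000, KSh 590,000 (q = 4 of N = 8).
Relative gaps: 0.7101, 0.4493, 0.1739, 0.1449; sum = 1.478261.
The income-gap ratio divides by q (the poor only): 1.478261 / 4 = 0.3696.

0.3696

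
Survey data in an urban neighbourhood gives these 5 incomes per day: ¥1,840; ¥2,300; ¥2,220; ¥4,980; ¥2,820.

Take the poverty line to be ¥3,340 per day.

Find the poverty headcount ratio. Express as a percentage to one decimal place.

4 of the 5 individuals have income below ¥3,340.
H = 4/5 = 80.0%.

80.0%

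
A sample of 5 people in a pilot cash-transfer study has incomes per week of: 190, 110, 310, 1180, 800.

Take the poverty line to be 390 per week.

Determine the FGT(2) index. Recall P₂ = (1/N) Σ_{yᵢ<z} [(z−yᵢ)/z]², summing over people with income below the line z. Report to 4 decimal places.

Below the line: 110, 190, 310 (q = 3 of N = 5).
Gap ratios (z−y)/z: (390−110)/390 = 0.7179; (390−190)/390 = 0.5128; (390−310)/390 = 0.2051.
Squared: 0.5155; 0.2630; 0.0421.
Sum = 0.820513; P₂ = 0.820513 / 5 = 0.1641.

0.1641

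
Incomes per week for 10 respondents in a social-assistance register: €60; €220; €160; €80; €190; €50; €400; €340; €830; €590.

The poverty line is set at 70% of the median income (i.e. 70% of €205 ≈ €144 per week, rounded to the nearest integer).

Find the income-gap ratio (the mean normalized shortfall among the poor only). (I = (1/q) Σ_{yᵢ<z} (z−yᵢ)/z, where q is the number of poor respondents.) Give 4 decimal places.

0.5602

Incomes under z: €50, €60, €80 (q = 3 of N = 10).
Shortfall ratios (z−y)/z: 0.6528, 0.5833, 0.4444; sum = 1.680556.
The income-gap ratio divides by q (the poor only): 1.680556 / 3 = 0.5602.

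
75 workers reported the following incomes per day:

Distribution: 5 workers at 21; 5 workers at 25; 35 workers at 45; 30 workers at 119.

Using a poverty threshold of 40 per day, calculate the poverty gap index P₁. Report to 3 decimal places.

0.057

Incomes under z: 5×21, 5×25 (q = 10 of N = 75).
Gap ratios (z−y)/z: (40−21)/40 = 0.4750 (×5); (40−25)/40 = 0.3750 (×5).
Sum of shortfalls = 4.250000; P₁ averages over all N: 4.250000 / 75 = 0.057.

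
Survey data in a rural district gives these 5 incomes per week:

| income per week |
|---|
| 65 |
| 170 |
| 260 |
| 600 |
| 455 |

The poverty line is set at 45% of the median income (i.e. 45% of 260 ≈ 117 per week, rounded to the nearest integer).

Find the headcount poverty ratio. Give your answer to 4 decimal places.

1 of the 5 people have income below 117.
H = 1/5 = 0.2000.

0.2000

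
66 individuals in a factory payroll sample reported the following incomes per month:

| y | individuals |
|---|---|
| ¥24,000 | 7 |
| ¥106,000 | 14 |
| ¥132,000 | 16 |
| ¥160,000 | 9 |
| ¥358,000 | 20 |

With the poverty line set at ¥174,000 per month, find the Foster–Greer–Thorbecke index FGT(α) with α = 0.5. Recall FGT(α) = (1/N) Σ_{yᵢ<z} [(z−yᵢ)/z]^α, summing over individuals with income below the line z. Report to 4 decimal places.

0.3889

Poor units: 7×¥24,000, 14×¥106,000, 16×¥132,000, 9×¥160,000 (q = 46 of N = 66).
Normalized shortfalls: (174000−24000)/174000 = 0.8621 (×7); (174000−106000)/174000 = 0.3908 (×14); (174000−132000)/174000 = 0.2414 (×16); (174000−160000)/174000 = 0.0805 (×9).
Raised to α = 0.5: 0.92848 (×7); 0.62514 (×14); 0.49130 (×16); 0.28365 (×9).
Sum = 25.665096; FGT(0.5) = 25.665096 / 66 = 0.3889.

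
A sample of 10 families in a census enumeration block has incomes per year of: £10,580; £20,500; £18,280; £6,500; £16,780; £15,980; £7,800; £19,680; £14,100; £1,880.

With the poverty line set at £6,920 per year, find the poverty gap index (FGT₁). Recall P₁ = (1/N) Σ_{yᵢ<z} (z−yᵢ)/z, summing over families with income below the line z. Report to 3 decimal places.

0.079

Below the line: £1,880, £6,500 (q = 2 of N = 10).
Relative gaps: (6920−1880)/6920 = 0.7283; (6920−6500)/6920 = 0.0607.
Σ = 0.789017. Dividing by the full population N = 10 gives P₁ = 0.079.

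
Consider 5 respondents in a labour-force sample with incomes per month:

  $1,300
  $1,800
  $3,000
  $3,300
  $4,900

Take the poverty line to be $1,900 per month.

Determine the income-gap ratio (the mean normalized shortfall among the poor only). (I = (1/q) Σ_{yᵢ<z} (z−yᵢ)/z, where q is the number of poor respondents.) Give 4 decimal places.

0.1842

Below the line: $1,300, $1,800 (q = 2 of N = 5).
Relative gaps: 0.3158, 0.0526; sum = 0.368421.
I averages over the q = 2 poor units only: 0.368421 / 2 = 0.1842.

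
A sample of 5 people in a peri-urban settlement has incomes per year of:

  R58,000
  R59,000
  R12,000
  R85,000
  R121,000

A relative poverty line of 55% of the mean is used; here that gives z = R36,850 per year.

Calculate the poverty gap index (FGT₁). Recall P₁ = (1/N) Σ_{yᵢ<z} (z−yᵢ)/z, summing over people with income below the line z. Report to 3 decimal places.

0.135

Below z: R12,000 (q = 1 of N = 5).
Normalized shortfalls: (36850−12000)/36850 = 0.6744.
Σ = 0.674355. Dividing by the full population N = 5 gives P₁ = 0.135.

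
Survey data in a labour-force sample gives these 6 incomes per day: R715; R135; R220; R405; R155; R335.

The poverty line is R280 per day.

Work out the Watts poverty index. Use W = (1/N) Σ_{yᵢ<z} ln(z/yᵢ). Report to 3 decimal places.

Below the line: R135, R155, R220 (q = 3 of N = 6).
ln(z/y) terms: ln(280/135) = 0.7295; ln(280/155) = 0.5914; ln(280/220) = 0.2412.
W = 1.562041 / 6 = 0.260.

0.260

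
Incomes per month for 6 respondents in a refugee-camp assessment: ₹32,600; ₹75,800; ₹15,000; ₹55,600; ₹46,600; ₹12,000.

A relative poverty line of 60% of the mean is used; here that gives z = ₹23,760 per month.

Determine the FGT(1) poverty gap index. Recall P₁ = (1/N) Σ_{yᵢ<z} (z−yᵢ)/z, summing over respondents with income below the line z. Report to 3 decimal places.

0.144

Below the line: ₹12,000, ₹15,000 (q = 2 of N = 6).
Relative gaps: (23760−12000)/23760 = 0.4949; (23760−15000)/23760 = 0.3687.
Sum of shortfalls = 0.863636; P₁ averages over all N: 0.863636 / 6 = 0.144.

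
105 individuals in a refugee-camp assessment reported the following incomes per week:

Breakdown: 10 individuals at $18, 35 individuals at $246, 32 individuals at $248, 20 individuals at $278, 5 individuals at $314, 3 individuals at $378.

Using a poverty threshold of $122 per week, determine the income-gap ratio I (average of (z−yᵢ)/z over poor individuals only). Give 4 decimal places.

0.8525

Below z: 10×$18 (q = 10 of N = 105).
Shortfall ratios (z−y)/z: 0.8525 (×10); sum = 8.524590.
The income-gap ratio divides by q (the poor only): 8.524590 / 10 = 0.8525.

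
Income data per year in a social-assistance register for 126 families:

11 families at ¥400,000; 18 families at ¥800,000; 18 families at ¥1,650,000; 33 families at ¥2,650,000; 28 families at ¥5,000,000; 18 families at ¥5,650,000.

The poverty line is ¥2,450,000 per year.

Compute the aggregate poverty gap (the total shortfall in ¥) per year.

¥66,650,000

Below z: 11×¥400,000, 18×¥800,000, 18×¥1,650,000 (q = 47 of N = 126).
Individual gaps: 11×(2450000−400000) = 22550000; 18×(2450000−800000) = 29700000; 18×(2450000−1650000) = 14400000.
Aggregate gap = ¥66,650,000.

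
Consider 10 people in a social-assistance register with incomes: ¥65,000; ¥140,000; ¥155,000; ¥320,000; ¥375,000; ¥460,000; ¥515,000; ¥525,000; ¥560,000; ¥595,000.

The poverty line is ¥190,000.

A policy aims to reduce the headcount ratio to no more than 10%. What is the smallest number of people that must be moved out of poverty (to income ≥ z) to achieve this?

3 of the 10 people are poor, so H = 3/10 = 0.300.
A headcount ratio of at most 10% allows at most ⌊0.10 × 10⌋ = 1 poor people.
So at least 3 − 1 = 2 must be lifted.

2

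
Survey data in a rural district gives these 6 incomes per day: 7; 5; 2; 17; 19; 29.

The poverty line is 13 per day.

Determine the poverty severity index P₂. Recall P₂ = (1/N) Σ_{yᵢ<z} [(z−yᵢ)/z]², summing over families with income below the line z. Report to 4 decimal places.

Below the line: 2, 5, 7 (q = 3 of N = 6).
Shortfall ratios: (13−2)/13 = 0.8462; (13−5)/13 = 0.6154; (13−7)/13 = 0.4615.
Squared: 0.7160; 0.3787; 0.2130.
Sum = 1.307692; P₂ = 1.307692 / 6 = 0.2179.

0.2179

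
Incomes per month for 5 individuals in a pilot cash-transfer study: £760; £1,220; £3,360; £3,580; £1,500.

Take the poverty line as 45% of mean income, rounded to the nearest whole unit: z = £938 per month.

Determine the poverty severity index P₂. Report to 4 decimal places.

0.0072

Incomes under z: £760 (q = 1 of N = 5).
Relative gaps: (938−760)/938 = 0.1898.
Squared: 0.0360.
Sum = 0.036011; P₂ = 0.036011 / 5 = 0.0072.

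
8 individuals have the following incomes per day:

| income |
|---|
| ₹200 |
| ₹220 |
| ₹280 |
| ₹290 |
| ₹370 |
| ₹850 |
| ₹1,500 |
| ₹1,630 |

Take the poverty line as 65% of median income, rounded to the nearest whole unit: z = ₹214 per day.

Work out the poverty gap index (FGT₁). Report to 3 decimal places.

Poor units: ₹200 (q = 1 of N = 8).
Shortfall ratios: (214−200)/214 = 0.0654.
Sum of shortfalls = 0.065421; P₁ averages over all N: 0.065421 / 8 = 0.008.

0.008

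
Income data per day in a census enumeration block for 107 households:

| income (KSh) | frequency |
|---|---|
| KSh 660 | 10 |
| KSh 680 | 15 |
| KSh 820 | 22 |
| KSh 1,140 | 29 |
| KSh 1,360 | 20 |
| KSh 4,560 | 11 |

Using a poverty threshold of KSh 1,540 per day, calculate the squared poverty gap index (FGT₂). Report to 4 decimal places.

0.1400

Incomes under z: 10×KSh 660, 15×KSh 680, 22×KSh 820, 29×KSh 1,140, 20×KSh 1,360 (q = 96 of N = 107).
Relative gaps: (1540−660)/1540 = 0.5714 (×10); (1540−680)/1540 = 0.5584 (×15); (1540−820)/1540 = 0.4675 (×22); (1540−1140)/1540 = 0.2597 (×29); (1540−1360)/1540 = 0.1169 (×20).
Squared: 0.3265 (×10); 0.3119 (×15); 0.2186 (×22); 0.0675 (×29); 0.0137 (×20).
Sum = 14.981784; P₂ = 14.981784 / 107 = 0.1400.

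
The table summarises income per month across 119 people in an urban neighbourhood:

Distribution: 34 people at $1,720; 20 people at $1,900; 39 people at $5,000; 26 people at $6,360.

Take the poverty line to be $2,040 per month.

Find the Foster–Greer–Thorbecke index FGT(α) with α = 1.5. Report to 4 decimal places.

Incomes under z: 34×$1,720, 20×$1,900 (q = 54 of N = 119).
Normalized shortfalls: (2040−1720)/2040 = 0.1569 (×34); (2040−1900)/2040 = 0.0686 (×20).
Raised to α = 1.5: 0.06213 (×34); 0.01798 (×20).
Sum = 2.471879; FGT(1.5) = 2.471879 / 119 = 0.0208.

0.0208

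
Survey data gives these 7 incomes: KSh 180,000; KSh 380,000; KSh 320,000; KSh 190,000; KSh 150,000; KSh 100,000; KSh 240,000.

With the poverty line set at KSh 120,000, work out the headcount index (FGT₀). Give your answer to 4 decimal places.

0.1429

1 of the 7 people have income below KSh 120,000.
H = 1/7 = 0.1429.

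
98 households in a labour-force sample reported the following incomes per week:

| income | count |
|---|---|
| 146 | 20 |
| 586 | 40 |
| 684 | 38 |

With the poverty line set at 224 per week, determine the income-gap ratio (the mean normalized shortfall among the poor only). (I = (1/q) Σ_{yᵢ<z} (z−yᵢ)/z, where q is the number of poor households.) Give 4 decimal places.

Poor units: 20×146 (q = 20 of N = 98).
Shortfall ratios (z−y)/z: 0.3482 (×20); sum = 6.964286.
The income-gap ratio divides by q (the poor only): 6.964286 / 20 = 0.3482.

0.3482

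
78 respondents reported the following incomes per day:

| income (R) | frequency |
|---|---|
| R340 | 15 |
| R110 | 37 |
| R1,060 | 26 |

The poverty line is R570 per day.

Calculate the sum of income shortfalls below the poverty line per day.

Incomes under z: 37×R110, 15×R340 (q = 52 of N = 78).
Individual gaps: 37×(570−110) = 17020; 15×(570−340) = 3450.
Aggregate gap = R20,470.

R20,470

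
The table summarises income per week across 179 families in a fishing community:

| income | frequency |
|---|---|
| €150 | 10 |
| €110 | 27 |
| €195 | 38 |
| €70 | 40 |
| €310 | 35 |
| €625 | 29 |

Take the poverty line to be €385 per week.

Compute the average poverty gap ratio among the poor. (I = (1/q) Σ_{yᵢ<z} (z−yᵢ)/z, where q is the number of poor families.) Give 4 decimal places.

0.5579

Below the line: 40×€70, 27×€110, 10×€150, 38×€195, 35×€310 (q = 150 of N = 179).
Relative gaps: 0.8182 (×40), 0.7143 (×27), 0.6104 (×10), 0.4935 (×38), 0.1948 (×35); sum = 83.688312.
I averages over the q = 150 poor units only: 83.688312 / 150 = 0.5579.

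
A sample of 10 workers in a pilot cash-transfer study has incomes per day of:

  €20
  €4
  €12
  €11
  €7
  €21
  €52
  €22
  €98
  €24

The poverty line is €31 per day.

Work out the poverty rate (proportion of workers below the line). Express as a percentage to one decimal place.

80.0%

8 of the 10 workers have income below €31.
H = 8/10 = 80.0%.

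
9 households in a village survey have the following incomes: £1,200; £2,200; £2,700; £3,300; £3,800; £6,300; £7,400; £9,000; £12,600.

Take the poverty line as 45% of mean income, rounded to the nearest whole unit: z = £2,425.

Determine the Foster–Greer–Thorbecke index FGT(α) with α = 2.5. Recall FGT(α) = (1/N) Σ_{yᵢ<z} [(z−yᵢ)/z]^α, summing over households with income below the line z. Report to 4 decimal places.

0.0204

Below the line: £1,200, £2,200 (q = 2 of N = 9).
Normalized shortfalls: (2425−1200)/2425 = 0.5052; (2425−2200)/2425 = 0.0928.
Raised to α = 2.5: 0.18137; 0.00262.
Sum = 0.183990; FGT(2.5) = 0.183990 / 9 = 0.0204.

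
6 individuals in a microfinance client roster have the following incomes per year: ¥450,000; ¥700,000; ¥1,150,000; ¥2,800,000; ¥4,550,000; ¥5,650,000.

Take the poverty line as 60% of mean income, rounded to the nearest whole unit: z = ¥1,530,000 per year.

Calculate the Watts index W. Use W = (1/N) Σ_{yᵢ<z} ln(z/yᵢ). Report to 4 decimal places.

0.3819

Incomes under z: ¥450,000, ¥700,000, ¥1,150,000 (q = 3 of N = 6).
ln(z/y) terms: ln(1530000/450000) = 1.2238; ln(1530000/700000) = 0.7819; ln(1530000/1150000) = 0.2855.
W = 2.291224 / 6 = 0.3819.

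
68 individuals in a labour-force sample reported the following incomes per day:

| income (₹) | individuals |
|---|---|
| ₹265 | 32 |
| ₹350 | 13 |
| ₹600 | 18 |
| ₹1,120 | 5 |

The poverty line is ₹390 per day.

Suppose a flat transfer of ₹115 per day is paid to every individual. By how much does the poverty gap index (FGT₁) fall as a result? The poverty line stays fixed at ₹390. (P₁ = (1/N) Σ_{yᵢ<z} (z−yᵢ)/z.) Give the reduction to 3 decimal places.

0.158

Before: below the line — 32×₹265, 13×₹350; poverty gap index (FGT₁) = 0.17044.
After the ₹115 transfer: below the line — 32×₹380; poverty gap index (FGT₁) = 0.01207.
Reduction = 0.17044 − 0.01207 = 0.158.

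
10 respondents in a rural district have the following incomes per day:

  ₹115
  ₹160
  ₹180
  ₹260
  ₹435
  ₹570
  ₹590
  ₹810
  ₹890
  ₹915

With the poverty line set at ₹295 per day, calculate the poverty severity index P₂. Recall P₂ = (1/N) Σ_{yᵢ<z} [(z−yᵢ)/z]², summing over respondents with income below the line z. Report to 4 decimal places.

Below z: ₹115, ₹160, ₹180, ₹260 (q = 4 of N = 10).
Gap ratios (z−y)/z: (295−115)/295 = 0.6102; (295−160)/295 = 0.4576; (295−180)/295 = 0.3898; (295−260)/295 = 0.1186.
Squared: 0.3723; 0.2094; 0.1520; 0.0141.
Sum = 0.747774; P₂ = 0.747774 / 10 = 0.0748.

0.0748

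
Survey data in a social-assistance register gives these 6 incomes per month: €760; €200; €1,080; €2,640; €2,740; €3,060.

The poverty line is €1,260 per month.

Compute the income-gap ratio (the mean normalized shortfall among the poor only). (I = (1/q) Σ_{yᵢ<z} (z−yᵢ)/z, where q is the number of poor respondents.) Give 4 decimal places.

Below z: €200, €760, €1,080 (q = 3 of N = 6).
Shortfall ratios (z−y)/z: 0.8413, 0.3968, 0.1429; sum = 1.380952.
The income-gap ratio divides by q (the poor only): 1.380952 / 3 = 0.4603.

0.4603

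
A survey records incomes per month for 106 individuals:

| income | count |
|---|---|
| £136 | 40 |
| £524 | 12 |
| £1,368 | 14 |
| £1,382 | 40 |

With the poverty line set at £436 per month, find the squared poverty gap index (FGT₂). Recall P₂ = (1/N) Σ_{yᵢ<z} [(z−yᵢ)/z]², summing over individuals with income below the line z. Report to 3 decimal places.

Poor units: 40×£136 (q = 40 of N = 106).
Gap ratios (z−y)/z: (436−136)/436 = 0.6881 (×40).
Squared: 0.4734 (×40).
Sum = 18.937800; P₂ = 18.937800 / 106 = 0.179.

0.179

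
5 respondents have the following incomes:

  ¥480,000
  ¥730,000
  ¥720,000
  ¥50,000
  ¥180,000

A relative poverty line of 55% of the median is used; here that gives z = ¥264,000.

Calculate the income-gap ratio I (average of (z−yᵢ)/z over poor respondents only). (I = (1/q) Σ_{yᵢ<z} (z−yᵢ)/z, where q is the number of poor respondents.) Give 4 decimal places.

Poor units: ¥50,000, ¥180,000 (q = 2 of N = 5).
Shortfall ratios (z−y)/z: 0.8106, 0.3182; sum = 1.128788.
I averages over the q = 2 poor units only: 1.128788 / 2 = 0.5644.

0.5644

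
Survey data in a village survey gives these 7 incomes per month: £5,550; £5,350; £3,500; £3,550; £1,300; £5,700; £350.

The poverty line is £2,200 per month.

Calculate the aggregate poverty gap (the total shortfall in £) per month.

Incomes under z: £350, £1,300 (q = 2 of N = 7).
Individual gaps: 2200−350 = 1850; 2200−1300 = 900.
Aggregate gap = £2,750.

£2,750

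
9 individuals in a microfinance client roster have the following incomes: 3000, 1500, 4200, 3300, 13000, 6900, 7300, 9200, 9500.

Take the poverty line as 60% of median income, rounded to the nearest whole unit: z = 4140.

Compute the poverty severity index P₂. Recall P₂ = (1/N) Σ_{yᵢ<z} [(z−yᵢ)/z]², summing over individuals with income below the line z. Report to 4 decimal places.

Incomes under z: 1500, 3000, 3300 (q = 3 of N = 9).
Shortfall ratios: (4140−1500)/4140 = 0.6377; (4140−3000)/4140 = 0.2754; (4140−3300)/4140 = 0.2029.
Squared: 0.4066; 0.0758; 0.0412.
Sum = 0.523629; P₂ = 0.523629 / 9 = 0.0582.

0.0582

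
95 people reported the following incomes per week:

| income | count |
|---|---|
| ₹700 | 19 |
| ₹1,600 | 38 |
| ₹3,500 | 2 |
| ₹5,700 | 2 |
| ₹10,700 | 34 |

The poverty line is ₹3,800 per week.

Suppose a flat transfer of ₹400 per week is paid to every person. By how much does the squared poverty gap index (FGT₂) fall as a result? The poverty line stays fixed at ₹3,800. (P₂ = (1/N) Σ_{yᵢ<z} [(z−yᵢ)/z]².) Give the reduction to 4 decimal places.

Before: below the line — 19×₹700, 38×₹1,600, 2×₹3,500; squared poverty gap index (FGT₂) = 0.267306.
After the ₹400 transfer: below the line — 19×₹1,100, 38×₹2,000; squared poverty gap index (FGT₂) = 0.190720.
Reduction = 0.267306 − 0.190720 = 0.0766.

0.0766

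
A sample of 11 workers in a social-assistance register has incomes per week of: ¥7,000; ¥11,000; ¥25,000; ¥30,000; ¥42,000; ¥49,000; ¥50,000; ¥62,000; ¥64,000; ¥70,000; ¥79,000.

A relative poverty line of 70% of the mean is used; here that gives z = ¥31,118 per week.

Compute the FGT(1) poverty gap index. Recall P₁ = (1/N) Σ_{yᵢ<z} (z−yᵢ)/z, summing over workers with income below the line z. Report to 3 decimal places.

0.150

Below the line: ¥7,000, ¥11,000, ¥25,000, ¥30,000 (q = 4 of N = 11).
Normalized shortfalls: (31118−7000)/31118 = 0.7750; (31118−11000)/31118 = 0.6465; (31118−25000)/31118 = 0.1966; (31118−30000)/31118 = 0.0359.
Σ = 1.654091. Dividing by the full population N = 11 gives P₁ = 0.150.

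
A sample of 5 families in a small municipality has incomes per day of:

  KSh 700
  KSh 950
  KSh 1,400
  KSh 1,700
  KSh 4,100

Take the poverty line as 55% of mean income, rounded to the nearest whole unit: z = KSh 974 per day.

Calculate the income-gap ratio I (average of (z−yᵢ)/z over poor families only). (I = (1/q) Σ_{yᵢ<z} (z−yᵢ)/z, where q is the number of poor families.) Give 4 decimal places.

Below z: KSh 700, KSh 950 (q = 2 of N = 5).
Shortfall ratios (z−y)/z: 0.2813, 0.0246; sum = 0.305955.
I averages over the q = 2 poor units only: 0.305955 / 2 = 0.1530.

0.1530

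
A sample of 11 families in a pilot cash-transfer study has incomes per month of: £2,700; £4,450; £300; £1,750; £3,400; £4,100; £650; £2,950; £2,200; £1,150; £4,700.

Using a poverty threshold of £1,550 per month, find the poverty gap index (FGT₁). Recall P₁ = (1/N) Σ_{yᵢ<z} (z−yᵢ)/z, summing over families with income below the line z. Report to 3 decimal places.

Poor units: £300, £650, £1,150 (q = 3 of N = 11).
Normalized shortfalls: (1550−300)/1550 = 0.8065; (1550−650)/1550 = 0.5806; (1550−1150)/1550 = 0.2581.
Sum of shortfalls = 1.645161; P₁ averages over all N: 1.645161 / 11 = 0.150.

0.150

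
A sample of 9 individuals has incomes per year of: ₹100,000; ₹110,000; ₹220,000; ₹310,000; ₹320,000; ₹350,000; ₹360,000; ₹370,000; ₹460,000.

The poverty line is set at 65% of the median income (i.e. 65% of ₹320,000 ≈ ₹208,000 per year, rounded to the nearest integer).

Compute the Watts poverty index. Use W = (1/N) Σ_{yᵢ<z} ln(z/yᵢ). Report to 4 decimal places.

Poor units: ₹100,000, ₹110,000 (q = 2 of N = 9).
Log gaps: ln(208000/100000) = 0.7324; ln(208000/110000) = 0.6371.
W = 1.369426 / 9 = 0.1522.

0.1522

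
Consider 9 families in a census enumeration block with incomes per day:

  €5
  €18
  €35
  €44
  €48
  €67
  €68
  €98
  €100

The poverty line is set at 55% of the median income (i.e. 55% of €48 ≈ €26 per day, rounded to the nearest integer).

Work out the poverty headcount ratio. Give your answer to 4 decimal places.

0.2222

2 of the 9 families have income below €26.
H = 2/9 = 0.2222.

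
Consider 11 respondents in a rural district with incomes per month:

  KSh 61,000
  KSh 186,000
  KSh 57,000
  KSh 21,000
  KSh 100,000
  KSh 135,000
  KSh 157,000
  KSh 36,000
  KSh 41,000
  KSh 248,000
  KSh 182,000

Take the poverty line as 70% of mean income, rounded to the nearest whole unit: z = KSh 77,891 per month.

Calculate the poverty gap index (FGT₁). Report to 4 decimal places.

0.2024

Below z: KSh 21,000, KSh 36,000, KSh 41,000, KSh 57,000, KSh 61,000 (q = 5 of N = 11).
Gap ratios (z−y)/z: (77891−21000)/77891 = 0.7304; (77891−36000)/77891 = 0.5378; (77891−41000)/77891 = 0.4736; (77891−57000)/77891 = 0.2682; (77891−61000)/77891 = 0.2169.
Sum of shortfalls = 2.226894; P₁ averages over all N: 2.226894 / 11 = 0.2024.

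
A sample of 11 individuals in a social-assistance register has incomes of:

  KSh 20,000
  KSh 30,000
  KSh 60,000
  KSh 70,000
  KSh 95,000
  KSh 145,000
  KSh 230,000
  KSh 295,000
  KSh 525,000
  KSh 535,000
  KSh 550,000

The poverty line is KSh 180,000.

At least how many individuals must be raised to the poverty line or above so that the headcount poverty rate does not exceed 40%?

6 of the 11 individuals are poor, so H = 6/11 = 0.545.
A headcount ratio of at most 40% allows at most ⌊0.40 × 11⌋ = 4 poor individuals.
So at least 6 − 4 = 2 must be lifted.

2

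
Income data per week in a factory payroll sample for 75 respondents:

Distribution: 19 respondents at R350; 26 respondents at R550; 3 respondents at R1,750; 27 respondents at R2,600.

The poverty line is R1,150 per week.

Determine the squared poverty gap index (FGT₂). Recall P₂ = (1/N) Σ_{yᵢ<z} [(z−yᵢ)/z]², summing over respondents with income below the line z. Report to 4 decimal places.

Incomes under z: 19×R350, 26×R550 (q = 45 of N = 75).
Normalized shortfalls: (1150−350)/1150 = 0.6957 (×19); (1150−550)/1150 = 0.5217 (×26).
Squared: 0.4839 (×19); 0.2722 (×26).
Sum = 16.272212; P₂ = 16.272212 / 75 = 0.2170.

0.2170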